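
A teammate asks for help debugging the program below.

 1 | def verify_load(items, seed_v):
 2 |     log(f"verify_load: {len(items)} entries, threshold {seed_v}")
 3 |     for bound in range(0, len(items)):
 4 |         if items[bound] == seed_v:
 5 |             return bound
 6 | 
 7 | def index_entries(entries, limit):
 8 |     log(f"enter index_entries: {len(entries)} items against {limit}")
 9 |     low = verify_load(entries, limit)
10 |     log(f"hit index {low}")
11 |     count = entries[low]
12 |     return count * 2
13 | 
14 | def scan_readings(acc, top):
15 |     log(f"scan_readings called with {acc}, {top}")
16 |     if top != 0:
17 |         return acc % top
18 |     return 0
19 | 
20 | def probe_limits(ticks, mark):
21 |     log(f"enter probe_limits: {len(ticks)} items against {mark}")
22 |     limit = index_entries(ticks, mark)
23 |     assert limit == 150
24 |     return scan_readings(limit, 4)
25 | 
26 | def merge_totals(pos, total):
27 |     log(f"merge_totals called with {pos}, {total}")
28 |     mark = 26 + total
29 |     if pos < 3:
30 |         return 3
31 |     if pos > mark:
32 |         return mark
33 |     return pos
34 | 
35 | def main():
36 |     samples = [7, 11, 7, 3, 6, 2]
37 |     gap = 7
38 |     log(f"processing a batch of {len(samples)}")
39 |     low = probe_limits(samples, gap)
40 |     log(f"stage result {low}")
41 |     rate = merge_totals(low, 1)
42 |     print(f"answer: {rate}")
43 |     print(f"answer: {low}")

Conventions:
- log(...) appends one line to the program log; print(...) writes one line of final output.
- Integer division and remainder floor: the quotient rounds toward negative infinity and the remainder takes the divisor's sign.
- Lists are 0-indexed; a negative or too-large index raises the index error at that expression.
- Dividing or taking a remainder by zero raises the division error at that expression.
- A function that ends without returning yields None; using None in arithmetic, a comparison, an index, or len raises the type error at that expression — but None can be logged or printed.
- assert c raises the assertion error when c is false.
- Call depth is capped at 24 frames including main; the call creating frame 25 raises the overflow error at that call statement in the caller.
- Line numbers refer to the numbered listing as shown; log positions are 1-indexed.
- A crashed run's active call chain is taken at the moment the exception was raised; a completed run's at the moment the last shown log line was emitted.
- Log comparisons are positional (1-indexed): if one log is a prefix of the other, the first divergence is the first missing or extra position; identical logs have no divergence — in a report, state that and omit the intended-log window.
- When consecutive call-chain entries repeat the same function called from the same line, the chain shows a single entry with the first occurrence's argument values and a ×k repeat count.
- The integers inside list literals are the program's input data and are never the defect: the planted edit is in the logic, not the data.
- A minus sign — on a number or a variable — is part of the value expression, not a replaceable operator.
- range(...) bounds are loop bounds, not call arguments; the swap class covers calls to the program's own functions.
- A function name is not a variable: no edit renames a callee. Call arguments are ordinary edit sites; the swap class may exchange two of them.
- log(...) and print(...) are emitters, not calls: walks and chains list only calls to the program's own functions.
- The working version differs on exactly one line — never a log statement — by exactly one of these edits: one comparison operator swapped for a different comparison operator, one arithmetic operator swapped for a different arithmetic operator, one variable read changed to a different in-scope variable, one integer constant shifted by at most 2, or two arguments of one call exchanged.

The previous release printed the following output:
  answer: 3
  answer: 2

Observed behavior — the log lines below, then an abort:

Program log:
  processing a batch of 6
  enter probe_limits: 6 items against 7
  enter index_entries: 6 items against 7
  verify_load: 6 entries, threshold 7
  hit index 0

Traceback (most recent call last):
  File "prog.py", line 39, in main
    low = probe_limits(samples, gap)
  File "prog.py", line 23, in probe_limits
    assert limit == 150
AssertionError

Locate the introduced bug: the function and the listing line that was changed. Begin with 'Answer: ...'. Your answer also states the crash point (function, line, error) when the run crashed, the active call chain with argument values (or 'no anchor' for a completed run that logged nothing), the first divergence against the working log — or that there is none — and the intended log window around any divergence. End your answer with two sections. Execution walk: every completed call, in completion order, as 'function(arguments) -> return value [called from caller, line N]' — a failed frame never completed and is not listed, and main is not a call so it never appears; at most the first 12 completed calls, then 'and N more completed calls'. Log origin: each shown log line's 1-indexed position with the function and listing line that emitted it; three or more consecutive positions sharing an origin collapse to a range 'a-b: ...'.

Answer: the defect is in probe_limits at line 23.
Key observation: The faulty run's log stops after 5 lines; the working version's next line would be 'scan_readings called with 14, 4'.
Crash: probe_limits, line 23, AssertionError.
Call chain: main -> probe_limits([7, 11, 7, 3, 6, 2], 7) (called at line 39).
First divergence: position 6 — the faulty run's log ends after 5 lines; the working version continues with 'scan_readings called with 14, 4'.
Intended log window:
  4: verify_load: 6 entries, threshold 7
  5: hit index 0
  6: scan_readings called with 14, 4
  7: stage result 2
Execution walk:
  verify_load([7, 11, 7, 3, 6, 2], 7) -> 0  [called from index_entries, line 9]
  index_entries([7, 11, 7, 3, 6, 2], 7) -> 14  [called from probe_limits, line 22]
Log line origins:
  1: logged in main at line 38
  2: logged in probe_limits at line 21
  3: logged in index_entries at line 8
  4: logged in verify_load at line 2
  5: logged in index_entries at line 10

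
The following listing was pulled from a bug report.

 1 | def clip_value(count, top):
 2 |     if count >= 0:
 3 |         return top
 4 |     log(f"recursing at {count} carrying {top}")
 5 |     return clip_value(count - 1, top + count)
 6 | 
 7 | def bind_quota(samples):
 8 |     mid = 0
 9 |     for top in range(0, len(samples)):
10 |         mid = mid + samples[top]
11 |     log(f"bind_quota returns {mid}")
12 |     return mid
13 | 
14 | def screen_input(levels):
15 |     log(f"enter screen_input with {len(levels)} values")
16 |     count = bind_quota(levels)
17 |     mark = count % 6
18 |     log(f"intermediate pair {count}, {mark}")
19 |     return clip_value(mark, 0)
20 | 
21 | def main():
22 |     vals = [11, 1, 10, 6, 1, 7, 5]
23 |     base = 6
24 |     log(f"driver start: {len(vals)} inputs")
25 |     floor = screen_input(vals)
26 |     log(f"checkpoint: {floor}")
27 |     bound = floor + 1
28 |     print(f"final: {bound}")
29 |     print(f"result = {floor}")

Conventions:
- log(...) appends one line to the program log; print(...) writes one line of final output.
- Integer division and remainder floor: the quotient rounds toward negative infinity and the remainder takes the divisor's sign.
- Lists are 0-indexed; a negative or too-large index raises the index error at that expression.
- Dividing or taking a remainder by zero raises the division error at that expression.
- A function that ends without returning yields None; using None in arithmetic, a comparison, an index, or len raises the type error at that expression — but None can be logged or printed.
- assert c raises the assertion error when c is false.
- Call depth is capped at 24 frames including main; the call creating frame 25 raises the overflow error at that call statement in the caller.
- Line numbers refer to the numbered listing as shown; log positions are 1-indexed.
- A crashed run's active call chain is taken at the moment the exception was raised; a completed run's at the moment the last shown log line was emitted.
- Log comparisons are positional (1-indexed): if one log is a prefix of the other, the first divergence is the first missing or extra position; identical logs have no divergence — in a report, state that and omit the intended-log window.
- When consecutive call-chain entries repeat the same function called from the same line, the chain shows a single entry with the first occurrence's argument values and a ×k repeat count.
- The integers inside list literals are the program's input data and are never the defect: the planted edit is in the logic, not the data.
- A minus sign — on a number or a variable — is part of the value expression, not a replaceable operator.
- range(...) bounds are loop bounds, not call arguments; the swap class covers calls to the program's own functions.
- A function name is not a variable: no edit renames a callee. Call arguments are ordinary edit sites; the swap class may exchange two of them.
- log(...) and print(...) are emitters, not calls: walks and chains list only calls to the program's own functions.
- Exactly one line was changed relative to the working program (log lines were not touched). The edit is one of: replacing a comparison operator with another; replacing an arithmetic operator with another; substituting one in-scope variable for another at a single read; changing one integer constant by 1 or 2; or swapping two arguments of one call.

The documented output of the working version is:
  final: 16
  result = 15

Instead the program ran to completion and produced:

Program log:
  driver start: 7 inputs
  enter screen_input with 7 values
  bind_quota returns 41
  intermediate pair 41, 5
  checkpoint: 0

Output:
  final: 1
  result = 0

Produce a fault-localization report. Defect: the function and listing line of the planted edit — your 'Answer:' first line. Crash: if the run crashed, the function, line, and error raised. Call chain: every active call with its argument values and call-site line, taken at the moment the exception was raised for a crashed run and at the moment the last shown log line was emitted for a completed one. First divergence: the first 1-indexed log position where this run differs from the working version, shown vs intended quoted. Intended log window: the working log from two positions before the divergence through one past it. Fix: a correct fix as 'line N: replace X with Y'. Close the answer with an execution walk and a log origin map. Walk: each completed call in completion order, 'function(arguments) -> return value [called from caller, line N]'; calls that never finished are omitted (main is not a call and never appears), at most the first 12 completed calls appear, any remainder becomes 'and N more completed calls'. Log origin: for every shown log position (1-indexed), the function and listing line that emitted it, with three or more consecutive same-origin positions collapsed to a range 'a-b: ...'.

Answer: the defect is in clip_value at line 2.
Core observation: The earliest visible damage is log position 5 — 'checkpoint: 0' rather than the intended 'recursing at 5 carrying 0'.
Call chain: main.
First divergence: position 5; shown 'checkpoint: 0' vs intended 'recursing at 5 carrying 0'.
Intended log window:
  3: bind_quota returns 41
  4: intermediate pair 41, 5
  5: recursing at 5 carrying 0
  6: recursing at 4 carrying 5
Execution walk:
  bind_quota([11, 1, 10, 6, 1, 7, 5]) -> 41  [called from screen_input, line 16]
  clip_value(5, 0) -> 0  [called from screen_input, line 19]
  screen_input([11, 1, 10, 6, 1, 7, 5]) -> 0  [called from main, line 25]
Origin of each log line:
  1: emitted by main (line 24)
  2: emitted by screen_input (line 15)
  3: emitted by bind_quota (line 11)
  4: emitted by screen_input (line 18)
  5: emitted by main (line 26)
A correct fix: line 2: replace `>=` with `<=`.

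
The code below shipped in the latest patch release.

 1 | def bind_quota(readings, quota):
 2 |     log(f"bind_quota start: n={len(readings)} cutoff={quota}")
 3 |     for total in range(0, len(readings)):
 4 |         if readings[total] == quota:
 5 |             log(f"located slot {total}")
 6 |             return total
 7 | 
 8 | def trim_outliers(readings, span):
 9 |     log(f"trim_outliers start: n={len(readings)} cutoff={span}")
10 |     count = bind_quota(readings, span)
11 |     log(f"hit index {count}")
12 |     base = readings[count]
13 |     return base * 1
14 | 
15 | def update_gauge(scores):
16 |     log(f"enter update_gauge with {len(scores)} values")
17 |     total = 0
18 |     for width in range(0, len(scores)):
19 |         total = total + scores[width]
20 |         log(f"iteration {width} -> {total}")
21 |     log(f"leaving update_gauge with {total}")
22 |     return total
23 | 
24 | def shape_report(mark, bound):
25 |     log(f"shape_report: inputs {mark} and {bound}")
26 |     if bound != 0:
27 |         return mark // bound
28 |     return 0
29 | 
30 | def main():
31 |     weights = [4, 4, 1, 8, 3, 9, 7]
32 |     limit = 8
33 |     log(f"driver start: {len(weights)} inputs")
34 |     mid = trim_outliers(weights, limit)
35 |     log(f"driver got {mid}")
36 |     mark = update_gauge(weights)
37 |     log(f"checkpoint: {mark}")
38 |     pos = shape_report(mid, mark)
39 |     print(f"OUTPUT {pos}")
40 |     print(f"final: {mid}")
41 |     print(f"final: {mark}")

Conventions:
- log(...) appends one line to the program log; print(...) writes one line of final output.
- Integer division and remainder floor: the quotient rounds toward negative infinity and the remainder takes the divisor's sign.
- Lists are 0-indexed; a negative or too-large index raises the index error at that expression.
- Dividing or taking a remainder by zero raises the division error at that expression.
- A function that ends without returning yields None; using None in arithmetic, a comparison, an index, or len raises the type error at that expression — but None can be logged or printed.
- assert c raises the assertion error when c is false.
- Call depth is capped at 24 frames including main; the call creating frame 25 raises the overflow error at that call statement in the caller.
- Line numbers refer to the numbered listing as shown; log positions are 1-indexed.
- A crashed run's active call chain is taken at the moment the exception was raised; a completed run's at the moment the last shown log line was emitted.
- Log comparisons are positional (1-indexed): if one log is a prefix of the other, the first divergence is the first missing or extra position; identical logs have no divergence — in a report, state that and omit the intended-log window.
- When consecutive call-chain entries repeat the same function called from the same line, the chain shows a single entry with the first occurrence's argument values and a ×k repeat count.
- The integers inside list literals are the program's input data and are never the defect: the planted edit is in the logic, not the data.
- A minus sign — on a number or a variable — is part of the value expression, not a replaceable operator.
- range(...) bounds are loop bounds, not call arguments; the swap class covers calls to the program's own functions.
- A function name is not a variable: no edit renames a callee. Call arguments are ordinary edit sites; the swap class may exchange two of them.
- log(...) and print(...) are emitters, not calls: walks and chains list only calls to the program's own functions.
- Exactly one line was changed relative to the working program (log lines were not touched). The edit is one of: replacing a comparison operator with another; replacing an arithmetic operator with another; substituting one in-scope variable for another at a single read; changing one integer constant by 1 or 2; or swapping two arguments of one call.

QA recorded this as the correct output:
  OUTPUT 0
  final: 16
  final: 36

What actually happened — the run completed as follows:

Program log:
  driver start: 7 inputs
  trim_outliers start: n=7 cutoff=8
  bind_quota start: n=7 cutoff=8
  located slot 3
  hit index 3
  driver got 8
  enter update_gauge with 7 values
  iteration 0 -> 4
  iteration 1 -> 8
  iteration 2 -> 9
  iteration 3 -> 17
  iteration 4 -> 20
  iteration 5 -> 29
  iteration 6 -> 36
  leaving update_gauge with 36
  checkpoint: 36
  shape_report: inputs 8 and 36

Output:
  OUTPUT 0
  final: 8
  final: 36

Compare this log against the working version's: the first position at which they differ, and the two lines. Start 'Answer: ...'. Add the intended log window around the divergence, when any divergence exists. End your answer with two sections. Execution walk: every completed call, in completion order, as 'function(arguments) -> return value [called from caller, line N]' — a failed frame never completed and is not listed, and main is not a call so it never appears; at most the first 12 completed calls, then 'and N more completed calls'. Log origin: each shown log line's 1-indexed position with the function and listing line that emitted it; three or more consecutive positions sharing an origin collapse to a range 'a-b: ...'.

Answer: position 6 — the shown line 'driver got 8' should read 'driver got 16'.
Intended log window:
  4: located slot 3
  5: hit index 3
  6: driver got 16
  7: enter update_gauge with 7 values
Execution walk:
  bind_quota([4, 4, 1, 8, 3, 9, 7], 8) -> 3  [called from trim_outliers, line 10]
  trim_outliers([4, 4, 1, 8, 3, 9, 7], 8) -> 8  [called from main, line 34]
  update_gauge([4, 4, 1, 8, 3, 9, 7]) -> 36  [called from main, line 36]
  shape_report(8, 36) -> 0  [called from main, line 38]
Origin of each log line:
  1: emitted by main (line 33)
  2: emitted by trim_outliers (line 9)
  3: emitted by bind_quota (line 2)
  4: emitted by bind_quota (line 5)
  5: emitted by trim_outliers (line 11)
  6: emitted by main (line 35)
  7: emitted by update_gauge (line 16)
  8-14: emitted by update_gauge (line 20)
  15: emitted by update_gauge (line 21)
  16: emitted by main (line 37)
  17: emitted by shape_report (line 25)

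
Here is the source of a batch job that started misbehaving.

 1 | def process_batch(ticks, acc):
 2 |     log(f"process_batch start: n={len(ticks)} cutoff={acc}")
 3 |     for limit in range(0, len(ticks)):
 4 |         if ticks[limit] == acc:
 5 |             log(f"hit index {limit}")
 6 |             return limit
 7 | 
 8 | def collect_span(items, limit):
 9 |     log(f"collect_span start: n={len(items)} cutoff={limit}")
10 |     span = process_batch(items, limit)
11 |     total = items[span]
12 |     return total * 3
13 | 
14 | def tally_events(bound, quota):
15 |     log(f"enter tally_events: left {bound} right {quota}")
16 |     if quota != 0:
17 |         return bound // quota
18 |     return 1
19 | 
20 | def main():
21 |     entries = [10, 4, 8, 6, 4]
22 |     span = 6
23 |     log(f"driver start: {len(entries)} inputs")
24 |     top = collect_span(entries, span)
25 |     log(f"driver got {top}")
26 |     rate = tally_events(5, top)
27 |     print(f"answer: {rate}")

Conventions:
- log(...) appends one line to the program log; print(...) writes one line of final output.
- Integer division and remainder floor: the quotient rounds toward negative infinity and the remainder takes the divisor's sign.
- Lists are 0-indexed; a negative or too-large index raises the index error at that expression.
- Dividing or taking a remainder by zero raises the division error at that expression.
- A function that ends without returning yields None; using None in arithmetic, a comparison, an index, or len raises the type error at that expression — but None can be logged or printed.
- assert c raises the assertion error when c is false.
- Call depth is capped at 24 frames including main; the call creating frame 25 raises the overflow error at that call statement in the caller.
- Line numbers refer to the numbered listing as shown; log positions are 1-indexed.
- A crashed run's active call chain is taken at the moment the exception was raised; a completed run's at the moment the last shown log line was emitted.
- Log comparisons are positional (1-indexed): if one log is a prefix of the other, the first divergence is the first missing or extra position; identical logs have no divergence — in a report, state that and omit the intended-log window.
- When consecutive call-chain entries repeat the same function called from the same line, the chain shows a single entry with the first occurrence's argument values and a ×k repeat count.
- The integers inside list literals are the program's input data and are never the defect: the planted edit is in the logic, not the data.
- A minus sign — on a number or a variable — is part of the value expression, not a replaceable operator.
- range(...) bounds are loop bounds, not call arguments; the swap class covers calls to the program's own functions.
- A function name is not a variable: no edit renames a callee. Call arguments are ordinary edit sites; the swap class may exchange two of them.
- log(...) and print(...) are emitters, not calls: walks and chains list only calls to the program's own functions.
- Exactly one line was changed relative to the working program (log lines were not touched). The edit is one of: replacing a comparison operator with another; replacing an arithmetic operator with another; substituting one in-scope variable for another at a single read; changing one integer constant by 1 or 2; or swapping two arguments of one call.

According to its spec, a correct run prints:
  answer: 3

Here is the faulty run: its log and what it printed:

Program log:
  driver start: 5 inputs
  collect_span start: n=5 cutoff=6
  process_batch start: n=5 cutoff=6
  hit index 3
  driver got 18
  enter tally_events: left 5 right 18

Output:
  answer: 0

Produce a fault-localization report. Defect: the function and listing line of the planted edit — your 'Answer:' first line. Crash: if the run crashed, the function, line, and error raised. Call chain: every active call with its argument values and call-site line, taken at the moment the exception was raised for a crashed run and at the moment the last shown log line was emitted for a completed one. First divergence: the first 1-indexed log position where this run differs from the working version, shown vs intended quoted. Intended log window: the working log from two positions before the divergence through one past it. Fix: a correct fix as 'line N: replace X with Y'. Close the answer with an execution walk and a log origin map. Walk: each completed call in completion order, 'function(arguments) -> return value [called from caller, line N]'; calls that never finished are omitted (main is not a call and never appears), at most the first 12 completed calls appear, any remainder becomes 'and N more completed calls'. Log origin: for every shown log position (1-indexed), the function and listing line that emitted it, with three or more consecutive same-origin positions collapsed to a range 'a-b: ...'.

Answer: the defect is in main at line 26.
The tell: At log position 6 the runs split — shown 'enter tally_events: left 5 right 18', but the working version logs 'enter tally_events: left 18 right 5'.
Call chain: main -> tally_events(5, 18) (called at line 26).
First divergence: at position 6 the run shows 'enter tally_events: left 5 right 18' where the working version logs 'enter tally_events: left 18 right 5'.
Intended log window:
  4: hit index 3
  5: driver got 18
  6: enter tally_events: left 18 right 5
Execution walk:
  process_batch([10, 4, 8, 6, 4], 6) -> 3  [called from collect_span, line 10]
  collect_span([10, 4, 8, 6, 4], 6) -> 18  [called from main, line 24]
  tally_events(5, 18) -> 0  [called from main, line 26]
Origin of each log line:
  1 — main, line 23
  2 — collect_span, line 9
  3 — process_batch, line 2
  4 — process_batch, line 5
  5 — main, line 25
  6 — tally_events, line 15
A correct fix: line 26: replace `tally_events(5, top)` with `tally_events(top, 5)`.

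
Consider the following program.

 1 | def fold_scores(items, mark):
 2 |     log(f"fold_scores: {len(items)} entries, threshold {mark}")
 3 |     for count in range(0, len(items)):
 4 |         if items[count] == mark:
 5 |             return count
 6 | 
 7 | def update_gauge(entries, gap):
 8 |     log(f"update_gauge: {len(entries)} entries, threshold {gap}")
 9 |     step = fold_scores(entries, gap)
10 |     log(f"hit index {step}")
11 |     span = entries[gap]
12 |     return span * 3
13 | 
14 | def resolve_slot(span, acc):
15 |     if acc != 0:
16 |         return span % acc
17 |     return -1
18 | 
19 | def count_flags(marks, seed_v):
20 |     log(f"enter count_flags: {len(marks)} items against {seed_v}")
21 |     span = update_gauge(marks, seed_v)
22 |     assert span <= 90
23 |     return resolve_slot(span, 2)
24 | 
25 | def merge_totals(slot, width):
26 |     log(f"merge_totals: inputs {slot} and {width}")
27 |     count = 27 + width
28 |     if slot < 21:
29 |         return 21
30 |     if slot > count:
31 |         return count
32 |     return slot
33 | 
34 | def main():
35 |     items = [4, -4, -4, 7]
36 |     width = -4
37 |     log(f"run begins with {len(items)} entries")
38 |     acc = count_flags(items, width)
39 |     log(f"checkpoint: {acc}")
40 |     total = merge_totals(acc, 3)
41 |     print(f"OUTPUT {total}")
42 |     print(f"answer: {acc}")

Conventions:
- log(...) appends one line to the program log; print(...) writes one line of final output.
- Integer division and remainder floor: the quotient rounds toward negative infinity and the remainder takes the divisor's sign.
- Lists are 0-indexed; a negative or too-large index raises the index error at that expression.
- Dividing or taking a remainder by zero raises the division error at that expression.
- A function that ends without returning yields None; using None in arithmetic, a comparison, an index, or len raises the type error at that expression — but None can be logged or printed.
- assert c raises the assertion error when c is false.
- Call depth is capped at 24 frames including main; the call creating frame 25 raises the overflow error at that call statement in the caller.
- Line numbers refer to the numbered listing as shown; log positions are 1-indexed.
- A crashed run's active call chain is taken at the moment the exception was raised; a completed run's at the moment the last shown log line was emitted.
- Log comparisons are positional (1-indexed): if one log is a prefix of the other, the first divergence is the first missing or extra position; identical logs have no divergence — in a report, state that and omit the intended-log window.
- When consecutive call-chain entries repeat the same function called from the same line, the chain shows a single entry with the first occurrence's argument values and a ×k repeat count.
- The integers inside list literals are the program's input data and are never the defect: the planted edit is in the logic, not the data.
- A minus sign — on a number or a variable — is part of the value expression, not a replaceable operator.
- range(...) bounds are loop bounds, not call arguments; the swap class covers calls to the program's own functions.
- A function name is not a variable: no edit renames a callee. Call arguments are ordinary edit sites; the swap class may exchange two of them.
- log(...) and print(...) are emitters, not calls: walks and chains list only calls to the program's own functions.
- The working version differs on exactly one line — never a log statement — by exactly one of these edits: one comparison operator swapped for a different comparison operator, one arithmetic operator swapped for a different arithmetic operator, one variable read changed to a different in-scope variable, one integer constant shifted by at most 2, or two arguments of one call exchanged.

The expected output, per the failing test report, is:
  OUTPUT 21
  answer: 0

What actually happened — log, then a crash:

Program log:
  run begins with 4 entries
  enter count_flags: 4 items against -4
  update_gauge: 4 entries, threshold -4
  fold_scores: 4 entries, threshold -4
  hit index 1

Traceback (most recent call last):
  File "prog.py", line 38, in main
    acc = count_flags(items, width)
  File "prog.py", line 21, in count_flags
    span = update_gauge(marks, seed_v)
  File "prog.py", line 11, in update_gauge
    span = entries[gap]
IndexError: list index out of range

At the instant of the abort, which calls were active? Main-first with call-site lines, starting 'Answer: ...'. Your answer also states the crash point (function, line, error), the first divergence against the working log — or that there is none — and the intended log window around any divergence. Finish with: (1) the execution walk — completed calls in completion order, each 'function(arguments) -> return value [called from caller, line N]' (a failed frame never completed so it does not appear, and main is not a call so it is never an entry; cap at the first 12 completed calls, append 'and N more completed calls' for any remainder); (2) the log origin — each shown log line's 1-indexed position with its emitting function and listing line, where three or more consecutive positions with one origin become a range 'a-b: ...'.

Answer: main -> count_flags (called at line 38) -> update_gauge (called at line 21).
Key observation: Only 5 log lines were emitted before the run died; the intended continuation was 'checkpoint: 0'.
Crash: update_gauge, line 11, IndexError.
First divergence: position 6 — after 5 matching lines the faulty run goes silent; intended next line 'checkpoint: 0'.
Intended log window:
  4: fold_scores: 4 entries, threshold -4
  5: hit index 1
  6: checkpoint: 0
  7: merge_totals: inputs 0 and 3
Execution walk:
  fold_scores([4, -4, -4, 7], -4) -> 1  [called from update_gauge, line 9]
Origin of each log line:
  1: logged in main at line 37
  2: logged in count_flags at line 20
  3: logged in update_gauge at line 8
  4: logged in fold_scores at line 2
  5: logged in update_gauge at line 10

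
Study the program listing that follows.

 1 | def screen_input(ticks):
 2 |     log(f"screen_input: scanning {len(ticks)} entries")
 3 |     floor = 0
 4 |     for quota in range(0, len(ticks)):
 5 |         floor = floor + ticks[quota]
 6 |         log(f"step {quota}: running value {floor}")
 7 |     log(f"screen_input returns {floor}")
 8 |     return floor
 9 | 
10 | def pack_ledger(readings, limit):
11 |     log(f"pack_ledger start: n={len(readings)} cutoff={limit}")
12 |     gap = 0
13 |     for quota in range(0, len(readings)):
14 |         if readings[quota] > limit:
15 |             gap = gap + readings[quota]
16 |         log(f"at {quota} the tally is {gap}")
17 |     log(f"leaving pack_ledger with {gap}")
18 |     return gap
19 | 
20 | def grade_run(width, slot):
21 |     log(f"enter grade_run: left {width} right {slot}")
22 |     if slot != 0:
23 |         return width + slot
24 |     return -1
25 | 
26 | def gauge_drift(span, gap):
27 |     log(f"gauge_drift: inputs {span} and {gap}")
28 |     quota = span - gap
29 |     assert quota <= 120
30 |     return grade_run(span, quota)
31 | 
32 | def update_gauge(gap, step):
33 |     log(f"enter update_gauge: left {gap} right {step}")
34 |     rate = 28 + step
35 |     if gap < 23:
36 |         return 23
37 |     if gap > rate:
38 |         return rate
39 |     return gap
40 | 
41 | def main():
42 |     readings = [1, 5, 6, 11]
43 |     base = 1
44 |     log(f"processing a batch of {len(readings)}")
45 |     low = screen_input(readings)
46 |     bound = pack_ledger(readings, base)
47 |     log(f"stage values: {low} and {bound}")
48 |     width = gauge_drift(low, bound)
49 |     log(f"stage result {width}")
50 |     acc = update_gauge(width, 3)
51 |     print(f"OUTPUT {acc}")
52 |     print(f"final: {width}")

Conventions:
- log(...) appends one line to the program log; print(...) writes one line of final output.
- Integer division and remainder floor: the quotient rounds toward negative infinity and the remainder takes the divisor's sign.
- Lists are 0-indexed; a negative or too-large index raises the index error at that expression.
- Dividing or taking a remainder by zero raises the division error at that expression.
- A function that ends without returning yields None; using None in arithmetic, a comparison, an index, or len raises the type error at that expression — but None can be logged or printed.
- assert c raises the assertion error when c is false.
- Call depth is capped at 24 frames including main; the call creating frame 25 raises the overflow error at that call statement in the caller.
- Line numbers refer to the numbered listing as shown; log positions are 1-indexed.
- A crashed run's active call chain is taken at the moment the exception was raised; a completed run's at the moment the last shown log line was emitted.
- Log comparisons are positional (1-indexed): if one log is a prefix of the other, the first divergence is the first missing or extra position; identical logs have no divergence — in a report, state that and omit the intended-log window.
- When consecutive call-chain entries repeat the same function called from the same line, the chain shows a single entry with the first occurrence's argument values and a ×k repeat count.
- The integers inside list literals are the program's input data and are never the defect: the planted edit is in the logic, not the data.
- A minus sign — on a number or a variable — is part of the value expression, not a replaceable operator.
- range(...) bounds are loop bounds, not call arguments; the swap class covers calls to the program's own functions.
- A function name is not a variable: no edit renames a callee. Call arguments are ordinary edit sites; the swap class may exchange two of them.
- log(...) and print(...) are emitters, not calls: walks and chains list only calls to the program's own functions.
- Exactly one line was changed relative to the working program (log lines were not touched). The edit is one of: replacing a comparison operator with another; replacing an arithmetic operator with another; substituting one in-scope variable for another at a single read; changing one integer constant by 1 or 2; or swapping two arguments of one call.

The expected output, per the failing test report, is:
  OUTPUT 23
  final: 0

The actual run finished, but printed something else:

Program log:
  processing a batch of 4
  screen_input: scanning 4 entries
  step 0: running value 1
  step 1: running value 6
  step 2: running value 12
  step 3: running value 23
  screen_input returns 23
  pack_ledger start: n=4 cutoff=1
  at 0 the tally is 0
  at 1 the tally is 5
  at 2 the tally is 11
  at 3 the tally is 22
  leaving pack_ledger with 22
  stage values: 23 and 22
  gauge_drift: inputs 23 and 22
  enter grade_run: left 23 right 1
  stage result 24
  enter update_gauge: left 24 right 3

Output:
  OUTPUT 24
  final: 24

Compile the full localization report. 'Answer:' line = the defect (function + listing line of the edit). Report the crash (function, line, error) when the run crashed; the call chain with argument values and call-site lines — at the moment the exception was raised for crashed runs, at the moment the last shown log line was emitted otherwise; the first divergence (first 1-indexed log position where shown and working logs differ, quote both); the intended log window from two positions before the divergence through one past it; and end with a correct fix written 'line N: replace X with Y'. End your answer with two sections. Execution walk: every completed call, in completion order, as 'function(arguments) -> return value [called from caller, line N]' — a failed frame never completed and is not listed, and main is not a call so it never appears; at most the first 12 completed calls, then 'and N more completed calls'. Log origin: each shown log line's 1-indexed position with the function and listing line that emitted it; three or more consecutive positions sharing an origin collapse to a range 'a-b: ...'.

Answer: the defect is in grade_run at line 23.
Key observation: Position 17 is the first bad log line: 'stage result 24' should read 'stage result 0'.
Call chain: main -> update_gauge(24, 3) (called at line 50).
First divergence: position 17 — shown 'stage result 24', intended 'stage result 0'.
Intended log window:
  15: gauge_drift: inputs 23 and 22
  16: enter grade_run: left 23 right 1
  17: stage result 0
  18: enter update_gauge: left 0 right 3
Execution walk:
  screen_input([1, 5, 6, 11]) -> 23  [called from main, line 45]
  pack_ledger([1, 5, 6, 11], 1) -> 22  [called from main, line 46]
  grade_run(23, 1) -> 24  [called from gauge_drift, line 30]
  gauge_drift(23, 22) -> 24  [called from main, line 48]
  update_gauge(24, 3) -> 24  [called from main, line 50]
Origin of each log line:
  1: logged in main at line 44
  2: logged in screen_input at line 2
  3-6: logged in screen_input at line 6
  7: logged in screen_input at line 7
  8: logged in pack_ledger at line 11
  9-12: logged in pack_ledger at line 16
  13: logged in pack_ledger at line 17
  14: logged in main at line 47
  15: logged in gauge_drift at line 27
  16: logged in grade_run at line 21
  17: logged in main at line 49
  18: logged in update_gauge at line 33
A correct fix: line 23: replace `+` with `%`.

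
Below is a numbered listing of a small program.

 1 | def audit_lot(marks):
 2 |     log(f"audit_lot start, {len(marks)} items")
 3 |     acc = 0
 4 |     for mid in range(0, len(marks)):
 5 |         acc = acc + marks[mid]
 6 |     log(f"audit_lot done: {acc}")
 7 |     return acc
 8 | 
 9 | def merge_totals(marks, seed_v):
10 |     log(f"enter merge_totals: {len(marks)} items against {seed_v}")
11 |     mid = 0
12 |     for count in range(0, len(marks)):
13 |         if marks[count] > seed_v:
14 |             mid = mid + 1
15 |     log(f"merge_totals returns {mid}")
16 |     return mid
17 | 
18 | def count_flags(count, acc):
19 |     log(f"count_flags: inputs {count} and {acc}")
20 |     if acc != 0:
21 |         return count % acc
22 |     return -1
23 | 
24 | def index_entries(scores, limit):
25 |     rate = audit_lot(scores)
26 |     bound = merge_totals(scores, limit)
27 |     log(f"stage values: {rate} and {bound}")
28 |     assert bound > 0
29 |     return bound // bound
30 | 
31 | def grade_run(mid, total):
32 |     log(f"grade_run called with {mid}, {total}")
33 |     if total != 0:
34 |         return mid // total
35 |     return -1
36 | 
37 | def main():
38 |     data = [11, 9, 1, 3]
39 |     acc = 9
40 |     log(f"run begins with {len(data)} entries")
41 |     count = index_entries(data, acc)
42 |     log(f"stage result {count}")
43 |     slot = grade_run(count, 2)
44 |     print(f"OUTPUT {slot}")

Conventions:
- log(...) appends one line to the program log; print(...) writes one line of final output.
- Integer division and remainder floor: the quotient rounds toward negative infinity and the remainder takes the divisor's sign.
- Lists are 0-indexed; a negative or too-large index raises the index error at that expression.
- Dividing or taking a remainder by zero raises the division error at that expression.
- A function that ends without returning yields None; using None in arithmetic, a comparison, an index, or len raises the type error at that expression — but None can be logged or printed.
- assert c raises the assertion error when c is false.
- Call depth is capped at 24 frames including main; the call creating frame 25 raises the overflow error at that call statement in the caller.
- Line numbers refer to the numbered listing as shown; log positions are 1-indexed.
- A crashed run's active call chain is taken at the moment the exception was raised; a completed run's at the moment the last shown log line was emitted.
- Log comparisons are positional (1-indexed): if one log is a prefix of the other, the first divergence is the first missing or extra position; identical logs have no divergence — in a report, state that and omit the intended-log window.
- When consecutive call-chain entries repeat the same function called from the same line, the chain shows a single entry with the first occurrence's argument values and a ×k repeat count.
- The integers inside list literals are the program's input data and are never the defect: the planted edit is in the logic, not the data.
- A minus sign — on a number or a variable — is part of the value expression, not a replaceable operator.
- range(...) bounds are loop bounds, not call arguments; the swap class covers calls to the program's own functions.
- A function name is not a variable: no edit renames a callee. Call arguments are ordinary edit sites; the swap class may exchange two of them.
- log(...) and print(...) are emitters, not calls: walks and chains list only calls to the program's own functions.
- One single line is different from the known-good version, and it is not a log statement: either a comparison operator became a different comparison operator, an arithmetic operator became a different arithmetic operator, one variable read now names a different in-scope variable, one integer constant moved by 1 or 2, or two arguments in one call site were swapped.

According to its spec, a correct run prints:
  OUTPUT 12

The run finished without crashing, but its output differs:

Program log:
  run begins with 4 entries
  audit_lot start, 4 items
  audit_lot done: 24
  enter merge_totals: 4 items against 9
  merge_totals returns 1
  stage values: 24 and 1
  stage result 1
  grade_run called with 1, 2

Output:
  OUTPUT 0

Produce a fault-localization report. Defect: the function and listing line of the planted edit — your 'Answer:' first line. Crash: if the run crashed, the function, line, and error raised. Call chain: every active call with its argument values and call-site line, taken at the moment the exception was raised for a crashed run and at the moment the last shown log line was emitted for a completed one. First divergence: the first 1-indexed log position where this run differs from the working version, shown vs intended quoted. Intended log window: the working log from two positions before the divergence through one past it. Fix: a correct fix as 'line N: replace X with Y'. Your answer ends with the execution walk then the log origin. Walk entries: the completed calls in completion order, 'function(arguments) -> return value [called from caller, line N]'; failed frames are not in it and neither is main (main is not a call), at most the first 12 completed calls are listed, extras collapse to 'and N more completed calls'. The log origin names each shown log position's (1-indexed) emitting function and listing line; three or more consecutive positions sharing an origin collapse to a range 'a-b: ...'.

Answer: the defect is in index_entries at line 29.
Core observation: Log line 7 is where behavior first shows: 'stage result 1' appears instead of 'stage result 24'.
Call chain: main -> grade_run(1, 2) (called at line 43).
First divergence: position 7 — shown 'stage result 1', intended 'stage result 24'.
Intended log window:
  5: merge_totals returns 1
  6: stage values: 24 and 1
  7: stage result 24
  8: grade_run called with 24, 2
Execution walk:
  audit_lot([11, 9, 1, 3]) -> 24  [called from index_entries, line 25]
  merge_totals([11, 9, 1, 3], 9) -> 1  [called from index_entries, line 26]
  index_entries([11, 9, 1, 3], 9) -> 1  [called from main, line 41]
  grade_run(1, 2) -> 0  [called from main, line 43]
Log origin:
  1 — main, line 40
  2 — audit_lot, line 2
  3 — audit_lot, line 6
  4 — merge_totals, line 10
  5 — merge_totals, line 15
  6 — index_entries, line 27
  7 — main, line 42
  8 — grade_run, line 32
A correct fix: line 29: replace `bound // bound` with `rate // bound`.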